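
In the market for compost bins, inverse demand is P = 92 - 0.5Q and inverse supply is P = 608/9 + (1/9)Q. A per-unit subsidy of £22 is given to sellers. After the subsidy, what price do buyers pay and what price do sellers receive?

Pre-subsidy: 92 - 0.5Q = 608/9 + (1/9)Q gives Q* = 40 and P* = 72.
With the subsidy, sellers receive Ps = Pb + 22 for each unit, where Pb is the price buyers pay.
On the curves, Pb = 92 - 0.5Q and Ps = 608/9 + (1/9)Q; the wedge Ps − Pb = 22 gives 608/9 + (1/9)Q − (92 - 0.5Q) = 22, so Q' = 76.
Then Pb = 92 − 0.5·76 = 54 and Ps = 608/9 + (1/9)·76 = 76.

Buyers pay £54; sellers receive £76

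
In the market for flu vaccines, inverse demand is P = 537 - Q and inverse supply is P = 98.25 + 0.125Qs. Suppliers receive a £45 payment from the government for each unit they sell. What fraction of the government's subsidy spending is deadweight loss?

Pre-subsidy: 537 - Q = 98.25 + 0.125Q gives Q* = 390 and P* = 147.
With the subsidy, sellers receive Ps = Pb + 45 for each unit, where Pb is the price buyers pay.
On the curves, Pb = 537 - Q and Ps = 98.25 + 0.125Q; the wedge Ps − Pb = 45 gives 98.25 + 0.125Q − (537 - Q) = 45, so Q' = 430.
Then Pb = 537 − 1·430 = 107 and Ps = 98.25 + 0.125·430 = 152.
ΔCS = ½(390 + 430)(147 − 107) = 16400; ΔPS = ½(390 + 430)(152 − 147) = 2050.
Government spending = 45 × 430 = 19350.
DWL = ½ × 45 × (430 − 390) = 900; fraction = 900 / 19350 = 2/43.

DWL / government spending = 2/43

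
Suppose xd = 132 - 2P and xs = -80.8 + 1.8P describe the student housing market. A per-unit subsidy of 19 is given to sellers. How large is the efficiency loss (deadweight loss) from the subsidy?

Deadweight loss = 171

Pre-subsidy: 132 - 2P = -80.8 + 1.8P gives P* = 56, x* = 20.
With the subsidy, sellers receive Ps = Pb + 19 for each unit, where Pb is the price buyers pay.
Supply in terms of Pb becomes xs = -80.8 + 1.8(Pb + 19) = -46.6 + 1.8Pb. Setting this equal to demand: 132 - 2Pb = -46.6 + 1.8Pb, so Pb = 47.
Sellers receive Ps = 47 + 19 = 66; x' = 132 − 2·47 = 38.
The subsidy expands output by 38 − 20 = 18 past the efficient level; on those units the gap between marginal cost and willingness to pay runs from 0 up to 19.
DWL = ½ × 19 × 18 = 171.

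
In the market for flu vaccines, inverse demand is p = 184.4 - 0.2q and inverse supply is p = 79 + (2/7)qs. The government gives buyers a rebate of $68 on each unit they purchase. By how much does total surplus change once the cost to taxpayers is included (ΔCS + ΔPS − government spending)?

Net change in total surplus = -$4760

Pre-subsidy: 184.4 - 0.2q = 79 + (2/7)q gives q* = 217 and p* = 141.
With the rebate, buyers effectively pay pb = ps − 68, where ps is the price sellers receive.
On the curves, pb = 184.4 - 0.2q and ps = 79 + (2/7)q; the wedge ps − pb = 68 gives 79 + (2/7)q − (184.4 - 0.2q) = 68, so q' = 357.
Then pb = 184.4 − 0.2·357 = 113 and ps = 79 + (2/7)·357 = 181.
ΔCS = ½(217 + 357)(141 − 113) = 8036; ΔPS = ½(217 + 357)(181 − 141) = 11480.
Government spending = 68 × 357 = 24276.
Net change = 8036 + 11480 − 24276 = -4760. The loss equals the DWL triangle ½·68·140.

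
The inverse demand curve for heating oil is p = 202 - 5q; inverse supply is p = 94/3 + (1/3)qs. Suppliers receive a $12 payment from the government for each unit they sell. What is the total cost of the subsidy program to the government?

Pre-subsidy: 202 - 5q = 94/3 + (1/3)q gives q* = 32 and p* = 42.
With the subsidy, sellers receive ps = pb + 12 for each unit, where pb is the price buyers pay.
On the curves, pb = 202 - 5q and ps = 94/3 + (1/3)q; the wedge ps − pb = 12 gives 94/3 + (1/3)q − (202 - 5q) = 12, so q' = 34.25.
Then pb = 202 − 5·34.25 = 30.75 and ps = 94/3 + (1/3)·34.25 = 42.75.
Government outlay = subsidy × quantity = 12 × 34.25 = 411.

Government cost = $411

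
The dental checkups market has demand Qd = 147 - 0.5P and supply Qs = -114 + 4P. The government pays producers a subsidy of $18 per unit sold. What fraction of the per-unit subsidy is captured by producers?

Producer share = 1/9

Pre-subsidy: 147 - 0.5P = -114 + 4P gives P* = 58, Q* = 118.
With the subsidy, sellers receive Ps = Pb + 18 for each unit, where Pb is the price buyers pay.
Supply in terms of Pb becomes Qs = -114 + 4(Pb + 18) = -42 + 4Pb. Setting this equal to demand: 147 - 0.5Pb = -42 + 4Pb, so Pb = 42.
Sellers receive Ps = 42 + 18 = 60; Q' = 147 − 0.5·42 = 126.
Buyers' price falls by P* − Pb = 58 − 42 = 16; sellers' price rises by Ps − P* = 60 − 58 = 2.
So producers capture 2/18 = 1/9 of each unit of subsidy.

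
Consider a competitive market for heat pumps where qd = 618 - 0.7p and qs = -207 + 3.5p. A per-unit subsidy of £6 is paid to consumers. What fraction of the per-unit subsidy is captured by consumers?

Consumer share = 5/6

Pre-subsidy: 618 - 0.7p = -207 + 3.5p gives p* = 1375/7, q* = 480.5.
With the rebate, buyers effectively pay pb = ps − 6, where ps is the price sellers receive.
Demand in terms of ps becomes qd = 618 − 0.7(ps − 6) = 622.2 - 0.7ps. Setting this equal to supply: 622.2 - 0.7ps = -207 + 3.5ps, so ps = 1382/7.
Buyers pay pb = 1382/7 − 6 = 1340/7; q' = -207 + 3.5·(1382/7) = 484.
Buyers' price falls by p* − pb = 1375/7 − 1340/7 = 5; sellers' price rises by ps − p* = 1382/7 − 1375/7 = 1.
So consumers capture 5/6 = 5/6 of each unit of subsidy.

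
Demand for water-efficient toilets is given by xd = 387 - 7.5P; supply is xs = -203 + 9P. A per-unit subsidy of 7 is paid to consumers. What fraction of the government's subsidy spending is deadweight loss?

DWL / government spending = 315/3244

Pre-subsidy: 387 - 7.5P = -203 + 9P gives P* = 1180/33, x* = 1307/11.
With the rebate, buyers effectively pay Pb = Ps − 7, where Ps is the price sellers receive.
Demand in terms of Ps becomes xd = 387 − 7.5(Ps − 7) = 439.5 - 7.5Ps. Setting this equal to supply: 439.5 - 7.5Ps = -203 + 9Ps, so Ps = 1285/33.
Buyers pay Pb = 1285/33 − 7 = 1054/33; x' = -203 + 9·(1285/33) = 1622/11.
ΔCS = ½(1307/11 + 1622/11)(1180/33 − 1054/33) = 61509/121; ΔPS = ½(1307/11 + 1622/11)(1285/33 − 1180/33) = 102515/242.
Government spending = 7 × 1622/11 = 11354/11.
DWL = ½ × 7 × (1622/11 − 1307/11) = 2205/22; fraction = (2205/22) / (11354/11) = 315/3244.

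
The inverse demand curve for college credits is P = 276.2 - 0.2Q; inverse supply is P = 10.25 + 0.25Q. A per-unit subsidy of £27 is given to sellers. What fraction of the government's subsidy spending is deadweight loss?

DWL / government spending = 10/217

Pre-subsidy: 276.2 - 0.2Q = 10.25 + 0.25Q gives Q* = 591 and P* = 158.
With the subsidy, sellers receive Ps = Pb + 27 for each unit, where Pb is the price buyers pay.
On the curves, Pb = 276.2 - 0.2Q and Ps = 10.25 + 0.25Q; the wedge Ps − Pb = 27 gives 10.25 + 0.25Q − (276.2 - 0.2Q) = 27, so Q' = 651.
Then Pb = 276.2 − 0.2·651 = 146 and Ps = 10.25 + 0.25·651 = 173.
ΔCS = ½(591 + 651)(158 − 146) = 7452; ΔPS = ½(591 + 651)(173 − 158) = 9315.
Government spending = 27 × 651 = 17577.
DWL = ½ × 27 × (651 − 591) = 810; fraction = 810 / 17577 = 10/217.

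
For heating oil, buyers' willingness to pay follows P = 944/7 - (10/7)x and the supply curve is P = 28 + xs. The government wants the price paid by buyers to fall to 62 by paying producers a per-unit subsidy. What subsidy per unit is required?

Required subsidy s = 17 per unit

At a buyer price of 62, quantity demanded is 94.4 − 0.7·62 = 51.
Sellers supply 51 only when they receive Ps = 28 + 1·51 = 79.
s = Ps − Pb = 79 − 62 = 17.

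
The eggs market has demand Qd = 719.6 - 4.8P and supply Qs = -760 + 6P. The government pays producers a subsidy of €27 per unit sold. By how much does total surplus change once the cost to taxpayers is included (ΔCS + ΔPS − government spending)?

Net change in total surplus = -€972

Pre-subsidy: 719.6 - 4.8P = -760 + 6P gives P* = 137, Q* = 62.
With the subsidy, sellers receive Ps = Pb + 27 for each unit, where Pb is the price buyers pay.
Supply in terms of Pb becomes Qs = -760 + 6(Pb + 27) = -598 + 6Pb. Setting this equal to demand: 719.6 - 4.8Pb = -598 + 6Pb, so Pb = 122.
Sellers receive Ps = 122 + 27 = 149; Q' = 719.6 − 4.8·122 = 134.
ΔCS = ½(62 + 134)(137 − 122) = 1470; ΔPS = ½(62 + 134)(149 − 137) = 1176.
Government spending = 27 × 134 = 3618.
Net change = 1470 + 1176 − 3618 = -972. The loss equals the DWL triangle ½·27·72.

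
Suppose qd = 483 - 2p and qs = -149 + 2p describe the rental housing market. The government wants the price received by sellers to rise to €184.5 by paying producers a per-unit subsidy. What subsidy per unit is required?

Required subsidy s = €53 per unit

At a seller price of 184.5, quantity supplied is -149 + 2·184.5 = 220.
Buyers absorb 220 only when they pay pb with 483 − 2·pb = 220, i.e. pb = 131.5.
s = ps − pb = 184.5 − 131.5 = 53.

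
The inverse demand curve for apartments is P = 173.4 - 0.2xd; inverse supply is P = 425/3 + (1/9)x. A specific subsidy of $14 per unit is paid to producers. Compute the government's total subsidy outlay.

Government cost = $2058

Pre-subsidy: 173.4 - 0.2x = 425/3 + (1/9)x gives x* = 102 and P* = 153.
With the subsidy, sellers receive Ps = Pb + 14 for each unit, where Pb is the price buyers pay.
On the curves, Pb = 173.4 - 0.2x and Ps = 425/3 + (1/9)x; the wedge Ps − Pb = 14 gives 425/3 + (1/9)x − (173.4 - 0.2x) = 14, so x' = 147.
Then Pb = 173.4 − 0.2·147 = 144 and Ps = 425/3 + (1/9)·147 = 158.
Government outlay = subsidy × quantity = 14 × 147 = 2058.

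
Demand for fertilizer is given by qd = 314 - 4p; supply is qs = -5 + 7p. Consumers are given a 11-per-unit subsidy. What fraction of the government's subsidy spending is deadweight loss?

Pre-subsidy: 314 - 4p = -5 + 7p gives p* = 29, q* = 198.
With the rebate, buyers effectively pay pb = ps − 11, where ps is the price sellers receive.
Demand in terms of ps becomes qd = 314 − 4(ps − 11) = 358 - 4ps. Setting this equal to supply: 358 - 4ps = -5 + 7ps, so ps = 33.
Buyers pay pb = 33 − 11 = 22; q' = -5 + 7·33 = 226.
ΔCS = ½(198 + 226)(29 − 22) = 1484; ΔPS = ½(198 + 226)(33 − 29) = 848.
Government spending = 11 × 226 = 2486.
DWL = ½ × 11 × (226 − 198) = 154; fraction = 154 / 2486 = 7/113.

DWL / government spending = 7/113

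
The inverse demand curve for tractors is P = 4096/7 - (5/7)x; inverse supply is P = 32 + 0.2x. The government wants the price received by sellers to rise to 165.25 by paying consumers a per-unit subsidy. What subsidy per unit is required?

At a seller price of 165.25, quantity supplied is -160 + 5·165.25 = 666.25.
Buyers absorb 666.25 only when they pay Pb = 4096/7 − (5/7)·666.25 = 109.25.
s = Ps − Pb = 165.25 − 109.25 = 56.

Required subsidy s = 56 per unit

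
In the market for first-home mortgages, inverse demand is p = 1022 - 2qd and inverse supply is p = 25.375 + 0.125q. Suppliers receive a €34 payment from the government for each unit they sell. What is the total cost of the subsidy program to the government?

Government cost = €16490

Pre-subsidy: 1022 - 2q = 25.375 + 0.125q gives q* = 469 and p* = 84.
With the subsidy, sellers receive ps = pb + 34 for each unit, where pb is the price buyers pay.
On the curves, pb = 1022 - 2q and ps = 25.375 + 0.125q; the wedge ps − pb = 34 gives 25.375 + 0.125q − (1022 - 2q) = 34, so q' = 485.
Then pb = 1022 − 2·485 = 52 and ps = 25.375 + 0.125·485 = 86.
Government outlay = subsidy × quantity = 34 × 485 = 16490.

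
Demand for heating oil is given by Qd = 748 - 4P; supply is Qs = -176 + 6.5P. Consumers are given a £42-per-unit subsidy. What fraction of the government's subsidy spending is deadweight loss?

DWL / government spending = 0.104

Pre-subsidy: 748 - 4P = -176 + 6.5P gives P* = 88, Q* = 396.
With the rebate, buyers effectively pay Pb = Ps − 42, where Ps is the price sellers receive.
Demand in terms of Ps becomes Qd = 748 − 4(Ps − 42) = 916 - 4Ps. Setting this equal to supply: 916 - 4Ps = -176 + 6.5Ps, so Ps = 104.
Buyers pay Pb = 104 − 42 = 62; Q' = -176 + 6.5·104 = 500.
ΔCS = ½(396 + 500)(88 − 62) = 11648; ΔPS = ½(396 + 500)(104 − 88) = 7168.
Government spending = 42 × 500 = 21000.
DWL = ½ × 42 × (500 − 396) = 2184; fraction = 2184 / 21000 = 0.104.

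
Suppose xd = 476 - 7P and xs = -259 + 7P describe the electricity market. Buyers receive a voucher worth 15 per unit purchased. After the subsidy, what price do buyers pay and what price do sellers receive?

Buyers pay 45; sellers receive 60

Pre-subsidy: 476 - 7P = -259 + 7P gives P* = 52.5, x* = 108.5.
With the rebate, buyers effectively pay Pb = Ps − 15, where Ps is the price sellers receive.
Demand in terms of Ps becomes xd = 476 − 7(Ps − 15) = 581 - 7Ps. Setting this equal to supply: 581 - 7Ps = -259 + 7Ps, so Ps = 60.
Buyers pay Pb = 60 − 15 = 45; x' = -259 + 7·60 = 161.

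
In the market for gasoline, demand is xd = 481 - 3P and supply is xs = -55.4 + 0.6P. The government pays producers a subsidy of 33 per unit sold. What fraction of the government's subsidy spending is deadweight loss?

DWL / government spending = 33/202

Pre-subsidy: 481 - 3P = -55.4 + 0.6P gives P* = 149, x* = 34.
With the subsidy, sellers receive Ps = Pb + 33 for each unit, where Pb is the price buyers pay.
Supply in terms of Pb becomes xs = -55.4 + 0.6(Pb + 33) = -35.6 + 0.6Pb. Setting this equal to demand: 481 - 3Pb = -35.6 + 0.6Pb, so Pb = 143.5.
Sellers receive Ps = 143.5 + 33 = 176.5; x' = 481 − 3·143.5 = 50.5.
ΔCS = ½(34 + 50.5)(149 − 143.5) = 232.375; ΔPS = ½(34 + 50.5)(176.5 − 149) = 1161.875.
Government spending = 33 × 50.5 = 1666.5.
DWL = ½ × 33 × (50.5 − 34) = 272.25; fraction = 272.25 / 1666.5 = 33/202.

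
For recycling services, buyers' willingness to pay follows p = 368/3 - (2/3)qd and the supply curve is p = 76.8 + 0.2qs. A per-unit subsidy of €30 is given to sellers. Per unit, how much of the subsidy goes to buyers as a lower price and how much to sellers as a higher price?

Buyers gain 300/13 per unit; sellers gain 90/13 per unit

Pre-subsidy: 368/3 - (2/3)q = 76.8 + 0.2q gives q* = 688/13 and p* = 1136/13.
With the subsidy, sellers receive ps = pb + 30 for each unit, where pb is the price buyers pay.
On the curves, pb = 368/3 - (2/3)q and ps = 76.8 + 0.2q; the wedge ps − pb = 30 gives 76.8 + 0.2q − (368/3 - (2/3)q) = 30, so q' = 1138/13.
Then pb = 368/3 − (2/3)·(1138/13) = 836/13 and ps = 76.8 + 0.2·(1138/13) = 1226/13.
Buyers' price falls by p* − pb = 1136/13 − 836/13 = 300/13; sellers' price rises by ps − p* = 1226/13 − 1136/13 = 90/13.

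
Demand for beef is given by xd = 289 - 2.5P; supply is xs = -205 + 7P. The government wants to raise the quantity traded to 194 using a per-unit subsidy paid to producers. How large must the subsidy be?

Required subsidy s = 19 per unit

At x = 194, invert demand for the buyer price: Pb = (289 − 194)/2.5 = 38; invert supply for the seller price: Ps = (194 − (-205))/7 = 57.
The subsidy must fill the gap: s = Ps − Pb = 57 − 38 = 19.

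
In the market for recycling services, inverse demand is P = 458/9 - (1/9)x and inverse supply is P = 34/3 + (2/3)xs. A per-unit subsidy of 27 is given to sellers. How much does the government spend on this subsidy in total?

Government cost = 16173/7

Pre-subsidy: 458/9 - (1/9)x = 34/3 + (2/3)x gives x* = 356/7 and P* = 950/21.
With the subsidy, sellers receive Ps = Pb + 27 for each unit, where Pb is the price buyers pay.
On the curves, Pb = 458/9 - (1/9)x and Ps = 34/3 + (2/3)x; the wedge Ps − Pb = 27 gives 34/3 + (2/3)x − (458/9 - (1/9)x) = 27, so x' = 599/7.
Then Pb = 458/9 − (1/9)·(599/7) = 869/21 and Ps = 34/3 + (2/3)·(599/7) = 1436/21.
Government outlay = subsidy × quantity = 27 × 599/7 = 16173/7.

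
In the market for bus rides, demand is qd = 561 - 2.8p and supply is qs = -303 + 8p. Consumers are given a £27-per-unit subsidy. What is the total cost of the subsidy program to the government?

Government cost = £10611

Pre-subsidy: 561 - 2.8p = -303 + 8p gives p* = 80, q* = 337.
With the rebate, buyers effectively pay pb = ps − 27, where ps is the price sellers receive.
Demand in terms of ps becomes qd = 561 − 2.8(ps − 27) = 636.6 - 2.8ps. Setting this equal to supply: 636.6 - 2.8ps = -303 + 8ps, so ps = 87.
Buyers pay pb = 87 − 27 = 60; q' = -303 + 8·87 = 393.
Government outlay = subsidy × quantity = 27 × 393 = 10611.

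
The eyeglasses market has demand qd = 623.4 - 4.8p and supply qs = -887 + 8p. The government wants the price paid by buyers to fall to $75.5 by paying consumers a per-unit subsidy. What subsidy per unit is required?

Required subsidy s = $68 per unit

At a buyer price of 75.5, quantity demanded is 623.4 − 4.8·75.5 = 261.
Sellers supply 261 only when they receive ps with -887 + 8·ps = 261, i.e. ps = 143.5.
s = ps − pb = 143.5 − 75.5 = 68.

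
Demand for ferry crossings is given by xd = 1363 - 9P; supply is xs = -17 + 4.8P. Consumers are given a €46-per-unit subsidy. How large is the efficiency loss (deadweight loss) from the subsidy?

Pre-subsidy: 1363 - 9P = -17 + 4.8P gives P* = 100, x* = 463.
With the rebate, buyers effectively pay Pb = Ps − 46, where Ps is the price sellers receive.
Demand in terms of Ps becomes xd = 1363 − 9(Ps − 46) = 1777 - 9Ps. Setting this equal to supply: 1777 - 9Ps = -17 + 4.8Ps, so Ps = 130.
Buyers pay Pb = 130 − 46 = 84; x' = -17 + 4.8·130 = 607.
The subsidy expands output by 607 − 463 = 144 past the efficient level; on those units the gap between marginal cost and willingness to pay runs from 0 up to 46.
DWL = ½ × 46 × 144 = 3312.

Deadweight loss = €3312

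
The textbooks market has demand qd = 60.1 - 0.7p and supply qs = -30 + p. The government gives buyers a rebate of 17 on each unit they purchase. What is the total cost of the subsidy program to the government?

Government cost = 510

Pre-subsidy: 60.1 - 0.7p = -30 + p gives p* = 53, q* = 23.
With the rebate, buyers effectively pay pb = ps − 17, where ps is the price sellers receive.
Demand in terms of ps becomes qd = 60.1 − 0.7(ps − 17) = 72 - 0.7ps. Setting this equal to supply: 72 - 0.7ps = -30 + ps, so ps = 60.
Buyers pay pb = 60 − 17 = 43; q' = -30 + 1·60 = 30.
Government outlay = subsidy × quantity = 17 × 30 = 510.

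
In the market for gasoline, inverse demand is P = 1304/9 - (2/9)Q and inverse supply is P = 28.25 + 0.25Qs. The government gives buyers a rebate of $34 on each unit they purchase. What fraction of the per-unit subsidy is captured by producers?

Pre-subsidy: 1304/9 - (2/9)Q = 28.25 + 0.25Q gives Q* = 247 and P* = 90.
With the rebate, buyers effectively pay Pb = Ps − 34, where Ps is the price sellers receive.
On the curves, Pb = 1304/9 - (2/9)Q and Ps = 28.25 + 0.25Q; the wedge Ps − Pb = 34 gives 28.25 + 0.25Q − (1304/9 - (2/9)Q) = 34, so Q' = 319.
Then Pb = 1304/9 − (2/9)·319 = 74 and Ps = 28.25 + 0.25·319 = 108.
Buyers' price falls by P* − Pb = 90 − 74 = 16; sellers' price rises by Ps − P* = 108 − 90 = 18.
So producers capture 18/34 = 9/17 of each unit of subsidy.

Producer share = 9/17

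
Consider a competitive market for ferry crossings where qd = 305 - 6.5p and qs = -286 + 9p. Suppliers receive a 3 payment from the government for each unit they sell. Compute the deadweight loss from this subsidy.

Pre-subsidy: 305 - 6.5p = -286 + 9p gives p* = 1182/31, q* = 1772/31.
With the subsidy, sellers receive ps = pb + 3 for each unit, where pb is the price buyers pay.
Supply in terms of pb becomes qs = -286 + 9(pb + 3) = -259 + 9pb. Setting this equal to demand: 305 - 6.5pb = -259 + 9pb, so pb = 1128/31.
Sellers receive ps = 1128/31 + 3 = 1221/31; q' = 305 − 6.5·(1128/31) = 2123/31.
The subsidy expands output by 2123/31 − 1772/31 = 351/31 past the efficient level; on those units the gap between marginal cost and willingness to pay runs from 0 up to 3.
DWL = ½ × 3 × 351/31 = 1053/62.

Deadweight loss = 1053/62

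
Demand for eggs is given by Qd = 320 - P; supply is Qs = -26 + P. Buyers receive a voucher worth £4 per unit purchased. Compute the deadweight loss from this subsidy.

Pre-subsidy: 320 - P = -26 + P gives P* = 173, Q* = 147.
With the rebate, buyers effectively pay Pb = Ps − 4, where Ps is the price sellers receive.
Demand in terms of Ps becomes Qd = 320 − 1(Ps − 4) = 324 - Ps. Setting this equal to supply: 324 - Ps = -26 + Ps, so Ps = 175.
Buyers pay Pb = 175 − 4 = 171; Q' = -26 + 1·175 = 149.
The subsidy expands output by 149 − 147 = 2 past the efficient level; on those units the gap between marginal cost and willingness to pay runs from 0 up to 4.
DWL = ½ × 4 × 2 = 4.

Deadweight loss = £4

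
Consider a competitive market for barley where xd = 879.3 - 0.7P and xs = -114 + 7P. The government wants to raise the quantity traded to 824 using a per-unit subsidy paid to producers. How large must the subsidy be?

Required subsidy s = 55 per unit

At x = 824, invert demand for the buyer price: Pb = (879.3 − 824)/0.7 = 79; invert supply for the seller price: Ps = (824 − (-114))/7 = 134.
The subsidy must fill the gap: s = Ps − Pb = 134 − 79 = 55.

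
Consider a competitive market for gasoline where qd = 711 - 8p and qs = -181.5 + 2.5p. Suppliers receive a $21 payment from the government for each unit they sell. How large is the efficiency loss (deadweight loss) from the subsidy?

Pre-subsidy: 711 - 8p = -181.5 + 2.5p gives p* = 85, q* = 31.
With the subsidy, sellers receive ps = pb + 21 for each unit, where pb is the price buyers pay.
Supply in terms of pb becomes qs = -181.5 + 2.5(pb + 21) = -129 + 2.5pb. Setting this equal to demand: 711 - 8pb = -129 + 2.5pb, so pb = 80.
Sellers receive ps = 80 + 21 = 101; q' = 711 − 8·80 = 71.
The subsidy expands output by 71 − 31 = 40 past the efficient level; on those units the gap between marginal cost and willingness to pay runs from 0 up to 21.
DWL = ½ × 21 × 40 = 420.

Deadweight loss = $420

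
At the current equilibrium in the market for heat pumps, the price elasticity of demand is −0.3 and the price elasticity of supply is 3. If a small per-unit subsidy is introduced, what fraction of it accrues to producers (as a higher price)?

Producer share = 1/11

For a small subsidy around the equilibrium, the benefit split depends on the relative slopes, which at a point are proportional to the elasticities.
Buyer share = εs/(εs + |εd|) = 3/(3 + 0.3) = 10/11; seller share = |εd|/(εs + |εd|) = 1/11.
So producers capture 1/11 of the subsidy.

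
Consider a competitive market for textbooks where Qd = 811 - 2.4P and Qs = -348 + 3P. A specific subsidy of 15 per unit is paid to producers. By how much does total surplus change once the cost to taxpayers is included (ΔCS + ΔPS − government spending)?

Pre-subsidy: 811 - 2.4P = -348 + 3P gives P* = 5795/27, Q* = 2663/9.
With the subsidy, sellers receive Ps = Pb + 15 for each unit, where Pb is the price buyers pay.
Supply in terms of Pb becomes Qs = -348 + 3(Pb + 15) = -303 + 3Pb. Setting this equal to demand: 811 - 2.4Pb = -303 + 3Pb, so Pb = 5570/27.
Sellers receive Ps = 5570/27 + 15 = 5975/27; Q' = 811 − 2.4·(5570/27) = 2843/9.
ΔCS = ½(2663/9 + 2843/9)(5795/27 − 5570/27) = 68825/27; ΔPS = ½(2663/9 + 2843/9)(5975/27 − 5795/27) = 55060/27.
Government spending = 15 × 2843/9 = 14215/3.
Net change = 68825/27 + 55060/27 − 14215/3 = -150. The loss equals the DWL triangle ½·15·20.

Net change in total surplus = -150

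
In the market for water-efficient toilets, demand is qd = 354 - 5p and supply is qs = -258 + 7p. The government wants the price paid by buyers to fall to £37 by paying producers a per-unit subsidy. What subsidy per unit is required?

At a buyer price of 37, quantity demanded is 354 − 5·37 = 169.
Sellers supply 169 only when they receive ps with -258 + 7·ps = 169, i.e. ps = 61.
s = ps − pb = 61 − 37 = 24.

Required subsidy s = £24 per unit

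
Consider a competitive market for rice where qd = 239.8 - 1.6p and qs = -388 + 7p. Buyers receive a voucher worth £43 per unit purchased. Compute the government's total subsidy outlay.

Government cost = £7697

Pre-subsidy: 239.8 - 1.6p = -388 + 7p gives p* = 73, q* = 123.
With the rebate, buyers effectively pay pb = ps − 43, where ps is the price sellers receive.
Demand in terms of ps becomes qd = 239.8 − 1.6(ps − 43) = 308.6 - 1.6ps. Setting this equal to supply: 308.6 - 1.6ps = -388 + 7ps, so ps = 81.
Buyers pay pb = 81 − 43 = 38; q' = -388 + 7·81 = 179.
Government outlay = subsidy × quantity = 43 × 179 = 7697.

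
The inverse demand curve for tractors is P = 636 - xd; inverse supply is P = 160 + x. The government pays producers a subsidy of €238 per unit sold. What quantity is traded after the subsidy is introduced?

Pre-subsidy: 636 - x = 160 + x gives x* = 238 and P* = 398.
With the subsidy, sellers receive Ps = Pb + 238 for each unit, where Pb is the price buyers pay.
On the curves, Pb = 636 - x and Ps = 160 + x; the wedge Ps − Pb = 238 gives 160 + x − (636 - x) = 238, so x' = 357.
Then Pb = 636 − 1·357 = 279 and Ps = 160 + 1·357 = 517.

x' = 357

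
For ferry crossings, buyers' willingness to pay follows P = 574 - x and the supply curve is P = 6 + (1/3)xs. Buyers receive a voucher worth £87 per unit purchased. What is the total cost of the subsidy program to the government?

Pre-subsidy: 574 - x = 6 + (1/3)x gives x* = 426 and P* = 148.
With the rebate, buyers effectively pay Pb = Ps − 87, where Ps is the price sellers receive.
On the curves, Pb = 574 - x and Ps = 6 + (1/3)x; the wedge Ps − Pb = 87 gives 6 + (1/3)x − (574 - x) = 87, so x' = 491.25.
Then Pb = 574 − 1·491.25 = 82.75 and Ps = 6 + (1/3)·491.25 = 169.75.
Government outlay = subsidy × quantity = 87 × 491.25 = 42738.75.

Government cost = £42738.75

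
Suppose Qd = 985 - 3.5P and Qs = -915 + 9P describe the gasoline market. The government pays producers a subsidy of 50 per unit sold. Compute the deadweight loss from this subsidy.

Pre-subsidy: 985 - 3.5P = -915 + 9P gives P* = 152, Q* = 453.
With the subsidy, sellers receive Ps = Pb + 50 for each unit, where Pb is the price buyers pay.
Supply in terms of Pb becomes Qs = -915 + 9(Pb + 50) = -465 + 9Pb. Setting this equal to demand: 985 - 3.5Pb = -465 + 9Pb, so Pb = 116.
Sellers receive Ps = 116 + 50 = 166; Q' = 985 − 3.5·116 = 579.
The subsidy expands output by 579 − 453 = 126 past the efficient level; on those units the gap between marginal cost and willingness to pay runs from 0 up to 50.
DWL = ½ × 50 × 126 = 3150.

Deadweight loss = 3150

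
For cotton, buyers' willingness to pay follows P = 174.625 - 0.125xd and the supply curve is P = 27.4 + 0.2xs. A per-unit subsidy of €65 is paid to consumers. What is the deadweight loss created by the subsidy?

Pre-subsidy: 174.625 - 0.125x = 27.4 + 0.2x gives x* = 453 and P* = 118.
With the rebate, buyers effectively pay Pb = Ps − 65, where Ps is the price sellers receive.
On the curves, Pb = 174.625 - 0.125x and Ps = 27.4 + 0.2x; the wedge Ps − Pb = 65 gives 27.4 + 0.2x − (174.625 - 0.125x) = 65, so x' = 653.
Then Pb = 174.625 − 0.125·653 = 93 and Ps = 27.4 + 0.2·653 = 158.
The subsidy expands output by 653 − 453 = 200 past the efficient level; on those units the gap between marginal cost and willingness to pay runs from 0 up to 65.
DWL = ½ × 65 × 200 = 6500.

Deadweight loss = €6500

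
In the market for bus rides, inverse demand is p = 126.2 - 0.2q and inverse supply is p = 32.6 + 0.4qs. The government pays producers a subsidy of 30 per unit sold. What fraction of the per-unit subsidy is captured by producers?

Pre-subsidy: 126.2 - 0.2q = 32.6 + 0.4q gives q* = 156 and p* = 95.
With the subsidy, sellers receive ps = pb + 30 for each unit, where pb is the price buyers pay.
On the curves, pb = 126.2 - 0.2q and ps = 32.6 + 0.4q; the wedge ps − pb = 30 gives 32.6 + 0.4q − (126.2 - 0.2q) = 30, so q' = 206.
Then pb = 126.2 − 0.2·206 = 85 and ps = 32.6 + 0.4·206 = 115.
Buyers' price falls by p* − pb = 95 − 85 = 10; sellers' price rises by ps − p* = 115 − 95 = 20.
So producers capture 20/30 = 2/3 of each unit of subsidy.

Producer share = 2/3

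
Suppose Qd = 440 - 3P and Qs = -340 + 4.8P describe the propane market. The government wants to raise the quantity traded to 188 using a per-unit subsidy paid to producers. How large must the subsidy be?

Required subsidy s = 26 per unit

At Q = 188, invert demand for the buyer price: Pb = (440 − 188)/3 = 84; invert supply for the seller price: Ps = (188 − (-340))/4.8 = 110.
The subsidy must fill the gap: s = Ps − Pb = 110 − 84 = 26.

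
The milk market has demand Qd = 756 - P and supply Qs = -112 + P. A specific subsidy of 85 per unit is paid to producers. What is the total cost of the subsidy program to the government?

Pre-subsidy: 756 - P = -112 + P gives P* = 434, Q* = 322.
With the subsidy, sellers receive Ps = Pb + 85 for each unit, where Pb is the price buyers pay.
Supply in terms of Pb becomes Qs = -112 + 1(Pb + 85) = -27 + Pb. Setting this equal to demand: 756 - Pb = -27 + Pb, so Pb = 391.5.
Sellers receive Ps = 391.5 + 85 = 476.5; Q' = 756 − 1·391.5 = 364.5.
Government outlay = subsidy × quantity = 85 × 364.5 = 30982.5.

Government cost = 30982.5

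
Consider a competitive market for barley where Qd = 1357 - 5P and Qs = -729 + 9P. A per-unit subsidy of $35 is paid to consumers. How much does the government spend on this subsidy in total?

Pre-subsidy: 1357 - 5P = -729 + 9P gives P* = 149, Q* = 612.
With the rebate, buyers effectively pay Pb = Ps − 35, where Ps is the price sellers receive.
Demand in terms of Ps becomes Qd = 1357 − 5(Ps − 35) = 1532 - 5Ps. Setting this equal to supply: 1532 - 5Ps = -729 + 9Ps, so Ps = 161.5.
Buyers pay Pb = 161.5 − 35 = 126.5; Q' = -729 + 9·161.5 = 724.5.
Government outlay = subsidy × quantity = 35 × 724.5 = 25357.5.

Government cost = $25357.5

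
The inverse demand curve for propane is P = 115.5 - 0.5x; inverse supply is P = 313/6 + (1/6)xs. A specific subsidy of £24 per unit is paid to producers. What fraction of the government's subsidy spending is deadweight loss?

Pre-subsidy: 115.5 - 0.5x = 313/6 + (1/6)x gives x* = 95 and P* = 68.
With the subsidy, sellers receive Ps = Pb + 24 for each unit, where Pb is the price buyers pay.
On the curves, Pb = 115.5 - 0.5x and Ps = 313/6 + (1/6)x; the wedge Ps − Pb = 24 gives 313/6 + (1/6)x − (115.5 - 0.5x) = 24, so x' = 131.
Then Pb = 115.5 − 0.5·131 = 50 and Ps = 313/6 + (1/6)·131 = 74.
ΔCS = ½(95 + 131)(68 − 50) = 2034; ΔPS = ½(95 + 131)(74 − 68) = 678.
Government spending = 24 × 131 = 3144.
DWL = ½ × 24 × (131 − 95) = 432; fraction = 432 / 3144 = 18/131.

DWL / government spending = 18/131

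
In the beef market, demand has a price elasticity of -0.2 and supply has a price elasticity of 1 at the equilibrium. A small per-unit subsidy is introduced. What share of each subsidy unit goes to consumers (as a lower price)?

Consumer share = 5/6

For a small subsidy around the equilibrium, the benefit split depends on the relative slopes, which at a point are proportional to the elasticities.
Buyer share = εs/(εs + |εd|) = 1/(1 + 0.2) = 5/6; seller share = |εd|/(εs + |εd|) = 1/6.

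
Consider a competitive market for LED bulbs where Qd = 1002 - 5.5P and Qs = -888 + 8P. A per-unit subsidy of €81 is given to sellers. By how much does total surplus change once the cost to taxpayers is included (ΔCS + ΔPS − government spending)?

Net change in total surplus = -€10692

Pre-subsidy: 1002 - 5.5P = -888 + 8P gives P* = 140, Q* = 232.
With the subsidy, sellers receive Ps = Pb + 81 for each unit, where Pb is the price buyers pay.
Supply in terms of Pb becomes Qs = -888 + 8(Pb + 81) = -240 + 8Pb. Setting this equal to demand: 1002 - 5.5Pb = -240 + 8Pb, so Pb = 92.
Sellers receive Ps = 92 + 81 = 173; Q' = 1002 − 5.5·92 = 496.
ΔCS = ½(232 + 496)(140 − 92) = 17472; ΔPS = ½(232 + 496)(173 − 140) = 12012.
Government spending = 81 × 496 = 40176.
Net change = 17472 + 12012 − 40176 = -10692. The loss equals the DWL triangle ½·81·264.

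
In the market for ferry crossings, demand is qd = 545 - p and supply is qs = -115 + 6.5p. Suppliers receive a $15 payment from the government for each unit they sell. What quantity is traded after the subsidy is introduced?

q' = 470

Pre-subsidy: 545 - p = -115 + 6.5p gives p* = 88, q* = 457.
With the subsidy, sellers receive ps = pb + 15 for each unit, where pb is the price buyers pay.
Supply in terms of pb becomes qs = -115 + 6.5(pb + 15) = -17.5 + 6.5pb. Setting this equal to demand: 545 - pb = -17.5 + 6.5pb, so pb = 75.
Sellers receive ps = 75 + 15 = 90; q' = 545 − 1·75 = 470.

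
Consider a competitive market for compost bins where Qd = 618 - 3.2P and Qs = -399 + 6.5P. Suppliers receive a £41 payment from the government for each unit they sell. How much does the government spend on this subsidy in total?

Pre-subsidy: 618 - 3.2P = -399 + 6.5P gives P* = 10170/97, Q* = 27402/97.
With the subsidy, sellers receive Ps = Pb + 41 for each unit, where Pb is the price buyers pay.
Supply in terms of Pb becomes Qs = -399 + 6.5(Pb + 41) = -132.5 + 6.5Pb. Setting this equal to demand: 618 - 3.2Pb = -132.5 + 6.5Pb, so Pb = 7505/97.
Sellers receive Ps = 7505/97 + 41 = 11482/97; Q' = 618 − 3.2·(7505/97) = 35930/97.
Government outlay = subsidy × quantity = 41 × 35930/97 = 1473130/97.

Government cost = 1473130/97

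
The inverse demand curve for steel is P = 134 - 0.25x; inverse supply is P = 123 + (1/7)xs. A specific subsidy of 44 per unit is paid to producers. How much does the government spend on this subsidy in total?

Pre-subsidy: 134 - 0.25x = 123 + (1/7)x gives x* = 28 and P* = 127.
With the subsidy, sellers receive Ps = Pb + 44 for each unit, where Pb is the price buyers pay.
On the curves, Pb = 134 - 0.25x and Ps = 123 + (1/7)x; the wedge Ps − Pb = 44 gives 123 + (1/7)x − (134 - 0.25x) = 44, so x' = 140.
Then Pb = 134 − 0.25·140 = 99 and Ps = 123 + (1/7)·140 = 143.
Government outlay = subsidy × quantity = 44 × 140 = 6160.

Government cost = 6160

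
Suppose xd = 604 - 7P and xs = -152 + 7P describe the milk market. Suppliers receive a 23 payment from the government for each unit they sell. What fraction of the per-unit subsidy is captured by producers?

Producer share = 0.5

Pre-subsidy: 604 - 7P = -152 + 7P gives P* = 54, x* = 226.
With the subsidy, sellers receive Ps = Pb + 23 for each unit, where Pb is the price buyers pay.
Supply in terms of Pb becomes xs = -152 + 7(Pb + 23) = 9 + 7Pb. Setting this equal to demand: 604 - 7Pb = 9 + 7Pb, so Pb = 42.5.
Sellers receive Ps = 42.5 + 23 = 65.5; x' = 604 − 7·42.5 = 306.5.
Buyers' price falls by P* − Pb = 54 − 42.5 = 11.5; sellers' price rises by Ps − P* = 65.5 − 54 = 11.5.
So producers capture 11.5/23 = 0.5 of each unit of subsidy.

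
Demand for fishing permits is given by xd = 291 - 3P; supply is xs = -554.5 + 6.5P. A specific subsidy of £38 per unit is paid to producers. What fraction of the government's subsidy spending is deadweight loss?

DWL / government spending = 13/34

Pre-subsidy: 291 - 3P = -554.5 + 6.5P gives P* = 89, x* = 24.
With the subsidy, sellers receive Ps = Pb + 38 for each unit, where Pb is the price buyers pay.
Supply in terms of Pb becomes xs = -554.5 + 6.5(Pb + 38) = -307.5 + 6.5Pb. Setting this equal to demand: 291 - 3Pb = -307.5 + 6.5Pb, so Pb = 63.
Sellers receive Ps = 63 + 38 = 101; x' = 291 − 3·63 = 102.
ΔCS = ½(24 + 102)(89 − 63) = 1638; ΔPS = ½(24 + 102)(101 − 89) = 756.
Government spending = 38 × 102 = 3876.
DWL = ½ × 38 × (102 − 24) = 1482; fraction = 1482 / 3876 = 13/34.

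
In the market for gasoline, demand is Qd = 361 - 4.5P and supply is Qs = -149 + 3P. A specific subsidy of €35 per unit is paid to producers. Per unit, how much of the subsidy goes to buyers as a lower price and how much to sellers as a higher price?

Pre-subsidy: 361 - 4.5P = -149 + 3P gives P* = 68, Q* = 55.
With the subsidy, sellers receive Ps = Pb + 35 for each unit, where Pb is the price buyers pay.
Supply in terms of Pb becomes Qs = -149 + 3(Pb + 35) = -44 + 3Pb. Setting this equal to demand: 361 - 4.5Pb = -44 + 3Pb, so Pb = 54.
Sellers receive Ps = 54 + 35 = 89; Q' = 361 − 4.5·54 = 118.
Buyers' price falls by P* − Pb = 68 − 54 = 14; sellers' price rises by Ps − P* = 89 − 68 = 21.

Buyers gain €14 per unit; sellers gain €21 per unit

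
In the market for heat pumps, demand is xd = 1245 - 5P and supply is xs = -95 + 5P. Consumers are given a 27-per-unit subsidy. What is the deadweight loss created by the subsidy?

Pre-subsidy: 1245 - 5P = -95 + 5P gives P* = 134, x* = 575.
With the rebate, buyers effectively pay Pb = Ps − 27, where Ps is the price sellers receive.
Demand in terms of Ps becomes xd = 1245 − 5(Ps − 27) = 1380 - 5Ps. Setting this equal to supply: 1380 - 5Ps = -95 + 5Ps, so Ps = 147.5.
Buyers pay Pb = 147.5 − 27 = 120.5; x' = -95 + 5·147.5 = 642.5.
The subsidy expands output by 642.5 − 575 = 67.5 past the efficient level; on those units the gap between marginal cost and willingness to pay runs from 0 up to 27.
DWL = ½ × 27 × 67.5 = 911.25.

Deadweight loss = 911.25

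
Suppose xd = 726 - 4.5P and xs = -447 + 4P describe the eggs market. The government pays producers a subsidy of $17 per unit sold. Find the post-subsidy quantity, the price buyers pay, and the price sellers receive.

Pre-subsidy: 726 - 4.5P = -447 + 4P gives P* = 138, x* = 105.
With the subsidy, sellers receive Ps = Pb + 17 for each unit, where Pb is the price buyers pay.
Supply in terms of Pb becomes xs = -447 + 4(Pb + 17) = -379 + 4Pb. Setting this equal to demand: 726 - 4.5Pb = -379 + 4Pb, so Pb = 130.
Sellers receive Ps = 130 + 17 = 147; x' = 726 − 4.5·130 = 141.

x' = 141; buyers pay $130; sellers receive $147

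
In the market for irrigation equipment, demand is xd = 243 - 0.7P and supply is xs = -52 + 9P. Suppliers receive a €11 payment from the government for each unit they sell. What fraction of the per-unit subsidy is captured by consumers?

Pre-subsidy: 243 - 0.7P = -52 + 9P gives P* = 2950/97, x* = 21506/97.
With the subsidy, sellers receive Ps = Pb + 11 for each unit, where Pb is the price buyers pay.
Supply in terms of Pb becomes xs = -52 + 9(Pb + 11) = 47 + 9Pb. Setting this equal to demand: 243 - 0.7Pb = 47 + 9Pb, so Pb = 1960/97.
Sellers receive Ps = 1960/97 + 11 = 3027/97; x' = 243 − 0.7·(1960/97) = 22199/97.
Buyers' price falls by P* − Pb = 2950/97 − 1960/97 = 990/97; sellers' price rises by Ps − P* = 3027/97 − 2950/97 = 77/97.
So consumers capture (990/97)/11 = 90/97 of each unit of subsidy.

Consumer share = 90/97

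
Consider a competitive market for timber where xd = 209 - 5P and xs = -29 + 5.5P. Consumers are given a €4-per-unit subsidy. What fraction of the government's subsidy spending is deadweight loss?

DWL / government spending = 110/2229

Pre-subsidy: 209 - 5P = -29 + 5.5P gives P* = 68/3, x* = 287/3.
With the rebate, buyers effectively pay Pb = Ps − 4, where Ps is the price sellers receive.
Demand in terms of Ps becomes xd = 209 − 5(Ps − 4) = 229 - 5Ps. Setting this equal to supply: 229 - 5Ps = -29 + 5.5Ps, so Ps = 172/7.
Buyers pay Pb = 172/7 − 4 = 144/7; x' = -29 + 5.5·(172/7) = 743/7.
ΔCS = ½(287/3 + 743/7)(68/3 − 144/7) = 93236/441; ΔPS = ½(287/3 + 743/7)(172/7 − 68/3) = 84760/441.
Government spending = 4 × 743/7 = 2972/7.
DWL = ½ × 4 × (743/7 − 287/3) = 440/21; fraction = (440/21) / (2972/7) = 110/2229.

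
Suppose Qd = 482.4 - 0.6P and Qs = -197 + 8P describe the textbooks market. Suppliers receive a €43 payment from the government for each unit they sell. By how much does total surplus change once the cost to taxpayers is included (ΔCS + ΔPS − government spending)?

Net change in total surplus = -€516

Pre-subsidy: 482.4 - 0.6P = -197 + 8P gives P* = 79, Q* = 435.
With the subsidy, sellers receive Ps = Pb + 43 for each unit, where Pb is the price buyers pay.
Supply in terms of Pb becomes Qs = -197 + 8(Pb + 43) = 147 + 8Pb. Setting this equal to demand: 482.4 - 0.6Pb = 147 + 8Pb, so Pb = 39.
Sellers receive Ps = 39 + 43 = 82; Q' = 482.4 − 0.6·39 = 459.
ΔCS = ½(435 + 459)(79 − 39) = 17880; ΔPS = ½(435 + 459)(82 − 79) = 1341.
Government spending = 43 × 459 = 19737.
Net change = 17880 + 1341 − 19737 = -516. The loss equals the DWL triangle ½·43·24.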